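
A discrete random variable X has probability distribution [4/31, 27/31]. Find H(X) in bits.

H(X) = -Σ p(x) log₂ p(x)
  -4/31 × log₂(4/31) = 0.3812
  -27/31 × log₂(27/31) = 0.1736
H(X) = 0.5548 bits


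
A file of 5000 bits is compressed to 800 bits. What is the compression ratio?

Compression ratio = Original / Compressed
= 5000 / 800 = 6.25:1


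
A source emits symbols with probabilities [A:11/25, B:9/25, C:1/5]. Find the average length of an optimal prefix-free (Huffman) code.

Huffman tree construction:
Combine smallest probabilities repeatedly
Resulting codes:
  A: 0 (length 1)
  B: 11 (length 2)
  C: 10 (length 2)
Average length = Σ p(s) × length(s) = 1.5600 bits


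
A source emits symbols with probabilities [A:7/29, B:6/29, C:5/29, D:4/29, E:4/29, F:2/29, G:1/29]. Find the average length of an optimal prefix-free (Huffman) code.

Huffman tree construction:
Combine smallest probabilities repeatedly
Resulting codes:
  A: 01 (length 2)
  B: 00 (length 2)
  C: 111 (length 3)
  D: 101 (length 3)
  E: 110 (length 3)
  F: 1001 (length 4)
  G: 1000 (length 4)
Average length = Σ p(s) × length(s) = 2.6552 bits


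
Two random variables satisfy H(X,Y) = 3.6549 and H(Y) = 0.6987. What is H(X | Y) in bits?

Chain rule: H(X,Y) = H(X|Y) + H(Y)
H(X|Y) = H(X,Y) - H(Y) = 3.6549 - 0.6987 = 2.9562 bits


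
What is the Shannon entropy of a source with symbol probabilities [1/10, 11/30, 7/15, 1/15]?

H(X) = -Σ p(x) log₂ p(x)
  -1/10 × log₂(1/10) = 0.3322
  -11/30 × log₂(11/30) = 0.5307
  -7/15 × log₂(7/15) = 0.5131
  -1/15 × log₂(1/15) = 0.2605
H(X) = 1.6365 bits


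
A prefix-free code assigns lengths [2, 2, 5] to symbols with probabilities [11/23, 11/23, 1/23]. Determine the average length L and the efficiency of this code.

Average length L = Σ p_i × l_i = 2.1304 bits
Entropy H = 1.2145 bits
Efficiency η = H/L × 100% = 57.01%


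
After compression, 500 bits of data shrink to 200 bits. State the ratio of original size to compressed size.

Compression ratio = Original / Compressed
= 500 / 200 = 2.50:1


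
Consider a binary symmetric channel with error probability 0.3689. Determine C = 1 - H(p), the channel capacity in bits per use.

For BSC with error probability p:
C = 1 - H(p) where H(p) is binary entropy
H(0.3689) = -0.3689 × log₂(0.3689) - 0.6311 × log₂(0.6311)
H(p) = 0.9498
C = 1 - 0.9498 = 0.0502 bits/use


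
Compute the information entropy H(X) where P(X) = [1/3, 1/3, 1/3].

H(X) = -Σ p(x) log₂ p(x)
  -1/3 × log₂(1/3) = 0.5283
  -1/3 × log₂(1/3) = 0.5283
  -1/3 × log₂(1/3) = 0.5283
H(X) = 1.5850 bits


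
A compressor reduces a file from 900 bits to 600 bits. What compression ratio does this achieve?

Compression ratio = Original / Compressed
= 900 / 600 = 1.50:1


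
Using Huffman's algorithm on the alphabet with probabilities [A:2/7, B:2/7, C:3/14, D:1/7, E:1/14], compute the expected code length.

Huffman tree construction:
Combine smallest probabilities repeatedly
Resulting codes:
  A: 10 (length 2)
  B: 11 (length 2)
  C: 00 (length 2)
  D: 011 (length 3)
  E: 010 (length 3)
Average length = Σ p(s) × length(s) = 2.2143 bits


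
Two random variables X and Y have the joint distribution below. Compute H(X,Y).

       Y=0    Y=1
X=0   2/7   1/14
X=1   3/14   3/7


H(X,Y) = -Σ p(x,y) log₂ p(x,y)
  p(0,0)=2/7: -0.2857 × log₂(0.2857) = 0.5164
  p(0,1)=1/14: -0.0714 × log₂(0.0714) = 0.2720
  p(1,0)=3/14: -0.2143 × log₂(0.2143) = 0.4762
  p(1,1)=3/7: -0.4286 × log₂(0.4286) = 0.5239
H(X,Y) = 1.7885 bits


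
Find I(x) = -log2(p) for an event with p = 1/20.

Information content I(x) = -log₂(p(x))
I = -log₂(1/20) = -log₂(0.0500)
I = 4.3219 bits


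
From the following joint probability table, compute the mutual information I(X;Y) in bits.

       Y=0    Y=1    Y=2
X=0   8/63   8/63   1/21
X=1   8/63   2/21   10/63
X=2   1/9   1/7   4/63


H(X) = 1.5775, H(Y) = 1.5714, H(X,Y) = 3.0937
I(X;Y) = H(X) + H(Y) - H(X,Y) = 0.0551 bits


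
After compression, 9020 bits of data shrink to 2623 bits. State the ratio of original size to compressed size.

Compression ratio = Original / Compressed
= 9020 / 2623 = 3.44:1


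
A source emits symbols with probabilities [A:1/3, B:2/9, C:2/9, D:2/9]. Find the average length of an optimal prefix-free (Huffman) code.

Huffman tree construction:
Combine smallest probabilities repeatedly
Resulting codes:
  A: 11 (length 2)
  B: 00 (length 2)
  C: 01 (length 2)
  D: 10 (length 2)
Average length = Σ p(s) × length(s) = 2.0000 bits


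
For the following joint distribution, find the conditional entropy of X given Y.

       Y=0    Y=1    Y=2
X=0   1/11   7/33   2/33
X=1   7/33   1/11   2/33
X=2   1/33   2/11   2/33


H(X|Y) = Σ_y p(y) H(X|Y=y)
  p(Y=0) = 1/3, H(X|Y=0) = 1.2407
  p(Y=1) = 16/33, H(X|Y=1) = 1.5052
  p(Y=2) = 2/11, H(X|Y=2) = 1.5850
H(X|Y) = 0.3333×1.2407 + 0.4848×1.5052 + 0.1818×1.5850 = 1.4315 bits


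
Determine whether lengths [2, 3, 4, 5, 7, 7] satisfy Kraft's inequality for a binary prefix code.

Kraft inequality: Σ 2^(-l_i) ≤ 1 for prefix-free code
Calculating: 2^(-2) + 2^(-3) + 2^(-4) + 2^(-5) + 2^(-7) + 2^(-7)
= 0.25 + 0.125 + 0.0625 + 0.03125 + 0.0078125 + 0.0078125
= 0.4844
Since 0.4844 ≤ 1, prefix-free code exists


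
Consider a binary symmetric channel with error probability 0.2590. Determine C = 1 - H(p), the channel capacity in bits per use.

For BSC with error probability p:
C = 1 - H(p) where H(p) is binary entropy
H(0.2590) = -0.2590 × log₂(0.2590) - 0.7410 × log₂(0.7410)
H(p) = 0.8252
C = 1 - 0.8252 = 0.1748 bits/use


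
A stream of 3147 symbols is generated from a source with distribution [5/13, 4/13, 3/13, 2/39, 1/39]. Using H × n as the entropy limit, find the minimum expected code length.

Entropy H = 1.8969 bits/symbol
Minimum bits = H × n = 1.8969 × 3147
= 5969.49 bits


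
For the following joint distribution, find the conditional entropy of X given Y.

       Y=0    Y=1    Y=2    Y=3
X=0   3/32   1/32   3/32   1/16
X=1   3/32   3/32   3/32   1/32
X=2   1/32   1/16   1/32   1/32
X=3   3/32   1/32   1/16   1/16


H(X|Y) = Σ_y p(y) H(X|Y=y)
  p(Y=0) = 5/16, H(X|Y=0) = 1.8955
  p(Y=1) = 7/32, H(X|Y=1) = 1.8424
  p(Y=2) = 9/32, H(X|Y=2) = 1.8911
  p(Y=3) = 3/16, H(X|Y=3) = 1.9183
H(X|Y) = 0.3125×1.8955 + 0.2188×1.8424 + 0.2812×1.8911 + 0.1875×1.9183 = 1.8869 bits


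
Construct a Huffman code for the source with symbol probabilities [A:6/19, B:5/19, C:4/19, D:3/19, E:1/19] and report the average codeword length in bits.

Huffman tree construction:
Combine smallest probabilities repeatedly
Resulting codes:
  A: 11 (length 2)
  B: 10 (length 2)
  C: 00 (length 2)
  D: 011 (length 3)
  E: 010 (length 3)
Average length = Σ p(s) × length(s) = 2.2105 bits


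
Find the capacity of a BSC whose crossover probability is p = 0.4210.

For BSC with error probability p:
C = 1 - H(p) where H(p) is binary entropy
H(0.4210) = -0.4210 × log₂(0.4210) - 0.5790 × log₂(0.5790)
H(p) = 0.9819
C = 1 - 0.9819 = 0.0181 bits/use


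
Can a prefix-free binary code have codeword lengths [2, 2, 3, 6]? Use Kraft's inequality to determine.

Kraft inequality: Σ 2^(-l_i) ≤ 1 for prefix-free code
Calculating: 2^(-2) + 2^(-2) + 2^(-3) + 2^(-6)
= 0.25 + 0.25 + 0.125 + 0.015625
= 0.6406
Since 0.6406 ≤ 1, prefix-free code exists


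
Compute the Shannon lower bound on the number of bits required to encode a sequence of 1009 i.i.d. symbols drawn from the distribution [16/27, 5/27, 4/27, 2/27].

Entropy H = 1.5842 bits/symbol
Minimum bits = H × n = 1.5842 × 1009
= 1598.42 bits


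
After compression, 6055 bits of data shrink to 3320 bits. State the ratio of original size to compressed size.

Compression ratio = Original / Compressed
= 6055 / 3320 = 1.82:1


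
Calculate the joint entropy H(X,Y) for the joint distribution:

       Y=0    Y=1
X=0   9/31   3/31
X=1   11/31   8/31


H(X,Y) = -Σ p(x,y) log₂ p(x,y)
  p(0,0)=9/31: -0.2903 × log₂(0.2903) = 0.5180
  p(0,1)=3/31: -0.0968 × log₂(0.0968) = 0.3261
  p(1,0)=11/31: -0.3548 × log₂(0.3548) = 0.5304
  p(1,1)=8/31: -0.2581 × log₂(0.2581) = 0.5043
H(X,Y) = 1.8788 bits


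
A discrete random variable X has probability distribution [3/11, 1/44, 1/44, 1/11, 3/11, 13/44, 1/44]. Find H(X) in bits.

H(X) = -Σ p(x) log₂ p(x)
  -3/11 × log₂(3/11) = 0.5112
  -1/44 × log₂(1/44) = 0.1241
  -1/44 × log₂(1/44) = 0.1241
  -1/11 × log₂(1/11) = 0.3145
  -3/11 × log₂(3/11) = 0.5112
  -13/44 × log₂(13/44) = 0.5197
  -1/44 × log₂(1/44) = 0.1241
H(X) = 2.2289 bits


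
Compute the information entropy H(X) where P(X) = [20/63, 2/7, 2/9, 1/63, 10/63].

H(X) = -Σ p(x) log₂ p(x)
  -20/63 × log₂(20/63) = 0.5255
  -2/7 × log₂(2/7) = 0.5164
  -2/9 × log₂(2/9) = 0.4822
  -1/63 × log₂(1/63) = 0.0949
  -10/63 × log₂(10/63) = 0.4215
H(X) = 2.0405 bits


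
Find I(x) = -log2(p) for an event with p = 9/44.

Information content I(x) = -log₂(p(x))
I = -log₂(9/44) = -log₂(0.2045)
I = 2.2895 bits


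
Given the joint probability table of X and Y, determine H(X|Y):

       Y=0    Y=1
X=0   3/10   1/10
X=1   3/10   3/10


H(X|Y) = Σ_y p(y) H(X|Y=y)
  p(Y=0) = 3/5, H(X|Y=0) = 1.0000
  p(Y=1) = 2/5, H(X|Y=1) = 0.8113
H(X|Y) = 0.6000×1.0000 + 0.4000×0.8113 = 0.9245 bits


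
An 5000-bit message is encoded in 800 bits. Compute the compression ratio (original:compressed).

Compression ratio = Original / Compressed
= 5000 / 800 = 6.25:1


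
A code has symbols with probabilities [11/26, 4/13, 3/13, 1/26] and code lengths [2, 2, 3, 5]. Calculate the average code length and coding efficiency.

Average length L = Σ p_i × l_i = 2.3462 bits
Entropy H = 1.7172 bits
Efficiency η = H/L × 100% = 73.19%


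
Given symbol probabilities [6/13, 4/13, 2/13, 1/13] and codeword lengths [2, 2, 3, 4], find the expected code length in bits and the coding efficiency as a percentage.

Average length L = Σ p_i × l_i = 2.3077 bits
Entropy H = 1.7381 bits
Efficiency η = H/L × 100% = 75.32%


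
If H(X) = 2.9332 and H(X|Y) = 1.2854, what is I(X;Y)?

I(X;Y) = H(X) - H(X|Y)
I(X;Y) = 2.9332 - 1.2854 = 1.6478 bits


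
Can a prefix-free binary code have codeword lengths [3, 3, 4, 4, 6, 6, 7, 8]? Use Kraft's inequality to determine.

Kraft inequality: Σ 2^(-l_i) ≤ 1 for prefix-free code
Calculating: 2^(-3) + 2^(-3) + 2^(-4) + 2^(-4) + 2^(-6) + 2^(-6) + 2^(-7) + 2^(-8)
= 0.125 + 0.125 + 0.0625 + 0.0625 + 0.015625 + 0.015625 + 0.0078125 + 0.00390625
= 0.4180
Since 0.4180 ≤ 1, prefix-free code exists


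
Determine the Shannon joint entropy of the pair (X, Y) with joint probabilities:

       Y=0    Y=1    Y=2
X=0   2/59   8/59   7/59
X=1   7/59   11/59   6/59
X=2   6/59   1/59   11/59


H(X,Y) = -Σ p(x,y) log₂ p(x,y)
  p(0,0)=2/59: -0.0339 × log₂(0.0339) = 0.1655
  p(0,1)=8/59: -0.1356 × log₂(0.1356) = 0.3909
  p(0,2)=7/59: -0.1186 × log₂(0.1186) = 0.3649
  p(1,0)=7/59: -0.1186 × log₂(0.1186) = 0.3649
  p(1,1)=11/59: -0.1864 × log₂(0.1864) = 0.4518
  p(1,2)=6/59: -0.1017 × log₂(0.1017) = 0.3354
  p(2,0)=6/59: -0.1017 × log₂(0.1017) = 0.3354
  p(2,1)=1/59: -0.0169 × log₂(0.0169) = 0.0997
  p(2,2)=11/59: -0.1864 × log₂(0.1864) = 0.4518
H(X,Y) = 2.9601 bits


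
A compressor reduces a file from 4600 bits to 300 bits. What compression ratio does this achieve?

Compression ratio = Original / Compressed
= 4600 / 300 = 15.33:1


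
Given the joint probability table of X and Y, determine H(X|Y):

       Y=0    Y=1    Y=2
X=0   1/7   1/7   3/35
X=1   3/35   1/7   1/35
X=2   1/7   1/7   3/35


H(X|Y) = Σ_y p(y) H(X|Y=y)
  p(Y=0) = 13/35, H(X|Y=0) = 1.5486
  p(Y=1) = 3/7, H(X|Y=1) = 1.5850
  p(Y=2) = 1/5, H(X|Y=2) = 1.4488
H(X|Y) = 0.3714×1.5486 + 0.4286×1.5850 + 0.2000×1.4488 = 1.5442 bits


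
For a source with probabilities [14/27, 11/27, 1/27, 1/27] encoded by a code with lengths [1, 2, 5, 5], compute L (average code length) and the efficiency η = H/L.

Average length L = Σ p_i × l_i = 1.7037 bits
Entropy H = 1.3713 bits
Efficiency η = H/L × 100% = 80.49%


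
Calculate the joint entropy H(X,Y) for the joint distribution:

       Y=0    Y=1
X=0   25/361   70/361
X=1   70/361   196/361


H(X,Y) = -Σ p(x,y) log₂ p(x,y)
  p(0,0)=25/361: -0.0693 × log₂(0.0693) = 0.2668
  p(0,1)=70/361: -0.1939 × log₂(0.1939) = 0.4589
  p(1,0)=70/361: -0.1939 × log₂(0.1939) = 0.4589
  p(1,1)=196/361: -0.5429 × log₂(0.5429) = 0.4784
H(X,Y) = 1.6629 bits


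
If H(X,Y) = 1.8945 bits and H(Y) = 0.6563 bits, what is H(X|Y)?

Chain rule: H(X,Y) = H(X|Y) + H(Y)
H(X|Y) = H(X,Y) - H(Y) = 1.8945 - 0.6563 = 1.2382 bits


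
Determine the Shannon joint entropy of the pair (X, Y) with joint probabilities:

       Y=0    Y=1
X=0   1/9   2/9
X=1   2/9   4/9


H(X,Y) = -Σ p(x,y) log₂ p(x,y)
  p(0,0)=1/9: -0.1111 × log₂(0.1111) = 0.3522
  p(0,1)=2/9: -0.2222 × log₂(0.2222) = 0.4822
  p(1,0)=2/9: -0.2222 × log₂(0.2222) = 0.4822
  p(1,1)=4/9: -0.4444 × log₂(0.4444) = 0.5200
H(X,Y) = 1.8366 bits


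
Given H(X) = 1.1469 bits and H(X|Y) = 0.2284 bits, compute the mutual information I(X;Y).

I(X;Y) = H(X) - H(X|Y)
I(X;Y) = 1.1469 - 0.2284 = 0.9185 bits


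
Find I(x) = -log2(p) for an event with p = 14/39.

Information content I(x) = -log₂(p(x))
I = -log₂(14/39) = -log₂(0.3590)
I = 1.4780 bits


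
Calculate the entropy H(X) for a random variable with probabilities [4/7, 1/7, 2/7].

H(X) = -Σ p(x) log₂ p(x)
  -4/7 × log₂(4/7) = 0.4613
  -1/7 × log₂(1/7) = 0.4011
  -2/7 × log₂(2/7) = 0.5164
H(X) = 1.3788 bits


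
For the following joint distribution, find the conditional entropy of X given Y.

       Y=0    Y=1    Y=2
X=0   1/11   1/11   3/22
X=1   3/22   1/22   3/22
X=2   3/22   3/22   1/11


H(X|Y) = Σ_y p(y) H(X|Y=y)
  p(Y=0) = 4/11, H(X|Y=0) = 1.5613
  p(Y=1) = 3/11, H(X|Y=1) = 1.4591
  p(Y=2) = 4/11, H(X|Y=2) = 1.5613
H(X|Y) = 0.3636×1.5613 + 0.2727×1.4591 + 0.3636×1.5613 = 1.5334 bits


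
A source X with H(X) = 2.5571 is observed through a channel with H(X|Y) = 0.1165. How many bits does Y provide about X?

I(X;Y) = H(X) - H(X|Y)
I(X;Y) = 2.5571 - 0.1165 = 2.4406 bits


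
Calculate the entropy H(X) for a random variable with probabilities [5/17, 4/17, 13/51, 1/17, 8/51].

H(X) = -Σ p(x) log₂ p(x)
  -5/17 × log₂(5/17) = 0.5193
  -4/17 × log₂(4/17) = 0.4912
  -13/51 × log₂(13/51) = 0.5027
  -1/17 × log₂(1/17) = 0.2404
  -8/51 × log₂(8/51) = 0.4192
H(X) = 2.1727 bits


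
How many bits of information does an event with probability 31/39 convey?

Information content I(x) = -log₂(p(x))
I = -log₂(31/39) = -log₂(0.7949)
I = 0.3312 bits


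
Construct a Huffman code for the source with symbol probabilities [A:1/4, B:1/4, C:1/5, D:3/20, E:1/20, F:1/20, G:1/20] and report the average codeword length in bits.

Huffman tree construction:
Combine smallest probabilities repeatedly
Resulting codes:
  A: 01 (length 2)
  B: 10 (length 2)
  C: 00 (length 2)
  D: 110 (length 3)
  E: 11110 (length 5)
  F: 11111 (length 5)
  G: 1110 (length 4)
Average length = Σ p(s) × length(s) = 2.5500 bits


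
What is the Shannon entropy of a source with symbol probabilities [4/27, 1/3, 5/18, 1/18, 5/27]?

H(X) = -Σ p(x) log₂ p(x)
  -4/27 × log₂(4/27) = 0.4081
  -1/3 × log₂(1/3) = 0.5283
  -5/18 × log₂(5/18) = 0.5133
  -1/18 × log₂(1/18) = 0.2317
  -5/27 × log₂(5/27) = 0.4505
H(X) = 2.1320 bits


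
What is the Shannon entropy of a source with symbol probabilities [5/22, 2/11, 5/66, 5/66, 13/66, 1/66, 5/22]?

H(X) = -Σ p(x) log₂ p(x)
  -5/22 × log₂(5/22) = 0.4858
  -2/11 × log₂(2/11) = 0.4472
  -5/66 × log₂(5/66) = 0.2820
  -5/66 × log₂(5/66) = 0.2820
  -13/66 × log₂(13/66) = 0.4617
  -1/66 × log₂(1/66) = 0.0916
  -5/22 × log₂(5/22) = 0.4858
H(X) = 2.5360 bits


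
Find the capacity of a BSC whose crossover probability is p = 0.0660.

For BSC with error probability p:
C = 1 - H(p) where H(p) is binary entropy
H(0.0660) = -0.0660 × log₂(0.0660) - 0.9340 × log₂(0.9340)
H(p) = 0.3508
C = 1 - 0.3508 = 0.6492 bits/use


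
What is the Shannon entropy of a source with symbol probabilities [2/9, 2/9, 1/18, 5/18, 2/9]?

H(X) = -Σ p(x) log₂ p(x)
  -2/9 × log₂(2/9) = 0.4822
  -2/9 × log₂(2/9) = 0.4822
  -1/18 × log₂(1/18) = 0.2317
  -5/18 × log₂(5/18) = 0.5133
  -2/9 × log₂(2/9) = 0.4822
H(X) = 2.1916 bits


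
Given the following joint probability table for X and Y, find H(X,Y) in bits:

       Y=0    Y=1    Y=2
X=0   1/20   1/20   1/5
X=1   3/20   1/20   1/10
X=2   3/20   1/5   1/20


H(X,Y) = -Σ p(x,y) log₂ p(x,y)
  p(0,0)=1/20: -0.0500 × log₂(0.0500) = 0.2161
  p(0,1)=1/20: -0.0500 × log₂(0.0500) = 0.2161
  p(0,2)=1/5: -0.2000 × log₂(0.2000) = 0.4644
  p(1,0)=3/20: -0.1500 × log₂(0.1500) = 0.4105
  p(1,1)=1/20: -0.0500 × log₂(0.0500) = 0.2161
  p(1,2)=1/10: -0.1000 × log₂(0.1000) = 0.3322
  p(2,0)=3/20: -0.1500 × log₂(0.1500) = 0.4105
  p(2,1)=1/5: -0.2000 × log₂(0.2000) = 0.4644
  p(2,2)=1/20: -0.0500 × log₂(0.0500) = 0.2161
H(X,Y) = 2.9464 bits


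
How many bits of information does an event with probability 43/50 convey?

Information content I(x) = -log₂(p(x))
I = -log₂(43/50) = -log₂(0.8600)
I = 0.2176 bits


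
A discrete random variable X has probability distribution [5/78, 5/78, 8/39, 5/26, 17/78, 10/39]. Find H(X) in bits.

H(X) = -Σ p(x) log₂ p(x)
  -5/78 × log₂(5/78) = 0.2541
  -5/78 × log₂(5/78) = 0.2541
  -8/39 × log₂(8/39) = 0.4688
  -5/26 × log₂(5/26) = 0.4574
  -17/78 × log₂(17/78) = 0.4790
  -10/39 × log₂(10/39) = 0.5035
H(X) = 2.4168 bits


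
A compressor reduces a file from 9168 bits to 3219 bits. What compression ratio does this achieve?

Compression ratio = Original / Compressed
= 9168 / 3219 = 2.85:1


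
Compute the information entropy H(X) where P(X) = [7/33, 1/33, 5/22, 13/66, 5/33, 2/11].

H(X) = -Σ p(x) log₂ p(x)
  -7/33 × log₂(7/33) = 0.4745
  -1/33 × log₂(1/33) = 0.1529
  -5/22 × log₂(5/22) = 0.4858
  -13/66 × log₂(13/66) = 0.4617
  -5/33 × log₂(5/33) = 0.4125
  -2/11 × log₂(2/11) = 0.4472
H(X) = 2.4345 bits


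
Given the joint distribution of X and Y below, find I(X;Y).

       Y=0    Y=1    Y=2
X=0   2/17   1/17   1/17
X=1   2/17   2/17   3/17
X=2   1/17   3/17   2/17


H(X) = 1.5486, H(Y) = 1.5799, H(X,Y) = 3.0575
I(X;Y) = H(X) + H(Y) - H(X,Y) = 0.0710 bits


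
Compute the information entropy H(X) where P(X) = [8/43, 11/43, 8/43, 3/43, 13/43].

H(X) = -Σ p(x) log₂ p(x)
  -8/43 × log₂(8/43) = 0.4514
  -11/43 × log₂(11/43) = 0.5031
  -8/43 × log₂(8/43) = 0.4514
  -3/43 × log₂(3/43) = 0.2680
  -13/43 × log₂(13/43) = 0.5218
H(X) = 2.1957 bits


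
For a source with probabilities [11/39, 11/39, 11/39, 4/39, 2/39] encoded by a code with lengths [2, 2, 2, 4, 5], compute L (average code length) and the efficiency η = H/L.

Average length L = Σ p_i × l_i = 2.3590 bits
Entropy H = 2.1018 bits
Efficiency η = H/L × 100% = 89.10%


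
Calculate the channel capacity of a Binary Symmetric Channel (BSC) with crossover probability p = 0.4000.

For BSC with error probability p:
C = 1 - H(p) where H(p) is binary entropy
H(0.4000) = -0.4000 × log₂(0.4000) - 0.6000 × log₂(0.6000)
H(p) = 0.9710
C = 1 - 0.9710 = 0.0290 bits/use


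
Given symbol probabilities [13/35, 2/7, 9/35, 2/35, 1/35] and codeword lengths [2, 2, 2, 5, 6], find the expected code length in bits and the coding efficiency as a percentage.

Average length L = Σ p_i × l_i = 2.2857 bits
Entropy H = 1.9334 bits
Efficiency η = H/L × 100% = 84.59%


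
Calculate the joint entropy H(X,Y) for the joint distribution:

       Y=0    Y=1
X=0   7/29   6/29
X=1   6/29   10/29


H(X,Y) = -Σ p(x,y) log₂ p(x,y)
  p(0,0)=7/29: -0.2414 × log₂(0.2414) = 0.4950
  p(0,1)=6/29: -0.2069 × log₂(0.2069) = 0.4703
  p(1,0)=6/29: -0.2069 × log₂(0.2069) = 0.4703
  p(1,1)=10/29: -0.3448 × log₂(0.3448) = 0.5297
H(X,Y) = 1.9652 bits


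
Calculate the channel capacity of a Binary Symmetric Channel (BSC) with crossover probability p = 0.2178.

For BSC with error probability p:
C = 1 - H(p) where H(p) is binary entropy
H(0.2178) = -0.2178 × log₂(0.2178) - 0.7822 × log₂(0.7822)
H(p) = 0.7561
C = 1 - 0.7561 = 0.2439 bits/use


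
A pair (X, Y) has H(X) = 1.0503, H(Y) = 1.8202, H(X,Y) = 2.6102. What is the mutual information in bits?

I(X;Y) = H(X) + H(Y) - H(X,Y)
I(X;Y) = 1.0503 + 1.8202 - 2.6102 = 0.2603 bits


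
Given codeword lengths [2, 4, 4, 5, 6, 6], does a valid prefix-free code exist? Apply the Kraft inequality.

Kraft inequality: Σ 2^(-l_i) ≤ 1 for prefix-free code
Calculating: 2^(-2) + 2^(-4) + 2^(-4) + 2^(-5) + 2^(-6) + 2^(-6)
= 0.25 + 0.0625 + 0.0625 + 0.03125 + 0.015625 + 0.015625
= 0.4375
Since 0.4375 ≤ 1, prefix-free code exists


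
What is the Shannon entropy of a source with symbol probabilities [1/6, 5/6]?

H(X) = -Σ p(x) log₂ p(x)
  -1/6 × log₂(1/6) = 0.4308
  -5/6 × log₂(5/6) = 0.2192
H(X) = 0.6500 bits


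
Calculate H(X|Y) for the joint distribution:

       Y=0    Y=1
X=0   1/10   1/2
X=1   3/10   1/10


H(X|Y) = Σ_y p(y) H(X|Y=y)
  p(Y=0) = 2/5, H(X|Y=0) = 0.8113
  p(Y=1) = 3/5, H(X|Y=1) = 0.6500
H(X|Y) = 0.4000×0.8113 + 0.6000×0.6500 = 0.7145 bits


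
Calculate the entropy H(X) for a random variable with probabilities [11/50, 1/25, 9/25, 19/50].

H(X) = -Σ p(x) log₂ p(x)
  -11/50 × log₂(11/50) = 0.4806
  -1/25 × log₂(1/25) = 0.1858
  -9/25 × log₂(9/25) = 0.5306
  -19/50 × log₂(19/50) = 0.5305
H(X) = 1.7274 bits


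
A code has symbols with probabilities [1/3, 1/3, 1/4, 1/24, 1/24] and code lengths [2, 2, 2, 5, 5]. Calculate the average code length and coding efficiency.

Average length L = Σ p_i × l_i = 2.2500 bits
Entropy H = 1.9387 bits
Efficiency η = H/L × 100% = 86.17%


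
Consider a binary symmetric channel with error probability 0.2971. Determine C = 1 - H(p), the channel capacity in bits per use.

For BSC with error probability p:
C = 1 - H(p) where H(p) is binary entropy
H(0.2971) = -0.2971 × log₂(0.2971) - 0.7029 × log₂(0.7029)
H(p) = 0.8777
C = 1 - 0.8777 = 0.1223 bits/use


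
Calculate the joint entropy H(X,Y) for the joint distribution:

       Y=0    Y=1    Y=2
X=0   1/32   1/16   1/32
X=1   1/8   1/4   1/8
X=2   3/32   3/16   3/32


H(X,Y) = -Σ p(x,y) log₂ p(x,y)
  p(0,0)=1/32: -0.0312 × log₂(0.0312) = 0.1562
  p(0,1)=1/16: -0.0625 × log₂(0.0625) = 0.2500
  p(0,2)=1/32: -0.0312 × log₂(0.0312) = 0.1562
  p(1,0)=1/8: -0.1250 × log₂(0.1250) = 0.3750
  p(1,1)=1/4: -0.2500 × log₂(0.2500) = 0.5000
  p(1,2)=1/8: -0.1250 × log₂(0.1250) = 0.3750
  p(2,0)=3/32: -0.0938 × log₂(0.0938) = 0.3202
  p(2,1)=3/16: -0.1875 × log₂(0.1875) = 0.4528
  p(2,2)=3/32: -0.0938 × log₂(0.0938) = 0.3202
H(X,Y) = 2.9056 bits


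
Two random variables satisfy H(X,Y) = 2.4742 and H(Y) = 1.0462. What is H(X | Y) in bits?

Chain rule: H(X,Y) = H(X|Y) + H(Y)
H(X|Y) = H(X,Y) - H(Y) = 2.4742 - 1.0462 = 1.428 bits


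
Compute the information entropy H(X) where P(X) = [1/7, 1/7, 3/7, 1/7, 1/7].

H(X) = -Σ p(x) log₂ p(x)
  -1/7 × log₂(1/7) = 0.4011
  -1/7 × log₂(1/7) = 0.4011
  -3/7 × log₂(3/7) = 0.5239
  -1/7 × log₂(1/7) = 0.4011
  -1/7 × log₂(1/7) = 0.4011
H(X) = 2.1281 bits


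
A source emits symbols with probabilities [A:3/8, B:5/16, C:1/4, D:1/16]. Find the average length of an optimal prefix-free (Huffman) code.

Huffman tree construction:
Combine smallest probabilities repeatedly
Resulting codes:
  A: 0 (length 1)
  B: 10 (length 2)
  C: 111 (length 3)
  D: 110 (length 3)
Average length = Σ p(s) × length(s) = 1.9375 bits


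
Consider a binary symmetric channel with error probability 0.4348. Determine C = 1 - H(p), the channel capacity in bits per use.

For BSC with error probability p:
C = 1 - H(p) where H(p) is binary entropy
H(0.4348) = -0.4348 × log₂(0.4348) - 0.5652 × log₂(0.5652)
H(p) = 0.9877
C = 1 - 0.9877 = 0.0123 bits/use


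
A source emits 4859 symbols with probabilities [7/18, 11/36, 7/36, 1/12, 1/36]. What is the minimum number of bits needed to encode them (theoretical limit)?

Entropy H = 1.9543 bits/symbol
Minimum bits = H × n = 1.9543 × 4859
= 9495.86 bits


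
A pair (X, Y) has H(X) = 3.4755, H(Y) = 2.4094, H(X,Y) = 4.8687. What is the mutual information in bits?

I(X;Y) = H(X) + H(Y) - H(X,Y)
I(X;Y) = 3.4755 + 2.4094 - 4.8687 = 1.0162 bits


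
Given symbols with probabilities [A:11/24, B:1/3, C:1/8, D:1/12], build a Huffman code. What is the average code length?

Huffman tree construction:
Combine smallest probabilities repeatedly
Resulting codes:
  A: 0 (length 1)
  B: 11 (length 2)
  C: 101 (length 3)
  D: 100 (length 3)
Average length = Σ p(s) × length(s) = 1.7500 bits


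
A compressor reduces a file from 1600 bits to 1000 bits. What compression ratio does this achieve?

Compression ratio = Original / Compressed
= 1600 / 1000 = 1.60:1


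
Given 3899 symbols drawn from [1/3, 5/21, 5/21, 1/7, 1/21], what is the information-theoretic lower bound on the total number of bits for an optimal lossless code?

Entropy H = 2.1244 bits/symbol
Minimum bits = H × n = 2.1244 × 3899
= 8283.15 bits


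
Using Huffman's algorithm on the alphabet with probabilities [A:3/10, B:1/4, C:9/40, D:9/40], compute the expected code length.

Huffman tree construction:
Combine smallest probabilities repeatedly
Resulting codes:
  A: 11 (length 2)
  B: 10 (length 2)
  C: 00 (length 2)
  D: 01 (length 2)
Average length = Σ p(s) × length(s) = 2.0000 bits


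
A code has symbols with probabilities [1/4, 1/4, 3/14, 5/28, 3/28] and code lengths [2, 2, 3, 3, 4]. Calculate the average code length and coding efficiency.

Average length L = Σ p_i × l_i = 2.6071 bits
Entropy H = 2.2653 bits
Efficiency η = H/L × 100% = 86.89%


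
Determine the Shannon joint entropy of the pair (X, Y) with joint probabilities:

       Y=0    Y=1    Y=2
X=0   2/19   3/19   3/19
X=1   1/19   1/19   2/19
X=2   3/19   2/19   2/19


H(X,Y) = -Σ p(x,y) log₂ p(x,y)
  p(0,0)=2/19: -0.1053 × log₂(0.1053) = 0.3419
  p(0,1)=3/19: -0.1579 × log₂(0.1579) = 0.4205
  p(0,2)=3/19: -0.1579 × log₂(0.1579) = 0.4205
  p(1,0)=1/19: -0.0526 × log₂(0.0526) = 0.2236
  p(1,1)=1/19: -0.0526 × log₂(0.0526) = 0.2236
  p(1,2)=2/19: -0.1053 × log₂(0.1053) = 0.3419
  p(2,0)=3/19: -0.1579 × log₂(0.1579) = 0.4205
  p(2,1)=2/19: -0.1053 × log₂(0.1053) = 0.3419
  p(2,2)=2/19: -0.1053 × log₂(0.1053) = 0.3419
H(X,Y) = 3.0761 bits


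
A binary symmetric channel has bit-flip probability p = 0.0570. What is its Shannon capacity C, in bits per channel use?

For BSC with error probability p:
C = 1 - H(p) where H(p) is binary entropy
H(0.0570) = -0.0570 × log₂(0.0570) - 0.9430 × log₂(0.9430)
H(p) = 0.3154
C = 1 - 0.3154 = 0.6846 bits/use


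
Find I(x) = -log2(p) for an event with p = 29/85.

Information content I(x) = -log₂(p(x))
I = -log₂(29/85) = -log₂(0.3412)
I = 1.5514 bits


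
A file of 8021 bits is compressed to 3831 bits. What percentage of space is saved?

Space savings = (1 - Compressed/Original) × 100%
= (1 - 3831/8021) × 100%
= 52.24%


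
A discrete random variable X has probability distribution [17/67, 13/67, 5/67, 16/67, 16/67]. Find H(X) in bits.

H(X) = -Σ p(x) log₂ p(x)
  -17/67 × log₂(17/67) = 0.5020
  -13/67 × log₂(13/67) = 0.4590
  -5/67 × log₂(5/67) = 0.2794
  -16/67 × log₂(16/67) = 0.4934
  -16/67 × log₂(16/67) = 0.4934
H(X) = 2.2273 bits


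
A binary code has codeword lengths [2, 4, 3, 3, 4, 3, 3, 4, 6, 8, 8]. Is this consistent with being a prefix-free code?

Kraft inequality: Σ 2^(-l_i) ≤ 1 for prefix-free code
Calculating: 2^(-2) + 2^(-4) + 2^(-3) + 2^(-3) + 2^(-4) + 2^(-3) + 2^(-3) + 2^(-4) + 2^(-6) + 2^(-8) + 2^(-8)
= 0.25 + 0.0625 + 0.125 + 0.125 + 0.0625 + 0.125 + 0.125 + 0.0625 + 0.015625 + 0.00390625 + 0.00390625
= 0.9609
Since 0.9609 ≤ 1, prefix-free code exists


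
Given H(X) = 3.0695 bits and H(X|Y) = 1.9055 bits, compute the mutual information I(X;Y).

I(X;Y) = H(X) - H(X|Y)
I(X;Y) = 3.0695 - 1.9055 = 1.164 bits


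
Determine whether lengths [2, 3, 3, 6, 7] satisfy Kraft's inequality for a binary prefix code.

Kraft inequality: Σ 2^(-l_i) ≤ 1 for prefix-free code
Calculating: 2^(-2) + 2^(-3) + 2^(-3) + 2^(-6) + 2^(-7)
= 0.25 + 0.125 + 0.125 + 0.015625 + 0.0078125
= 0.5234
Since 0.5234 ≤ 1, prefix-free code exists


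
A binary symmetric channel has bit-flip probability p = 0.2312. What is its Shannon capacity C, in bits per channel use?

For BSC with error probability p:
C = 1 - H(p) where H(p) is binary entropy
H(0.2312) = -0.2312 × log₂(0.2312) - 0.7688 × log₂(0.7688)
H(p) = 0.7801
C = 1 - 0.7801 = 0.2199 bits/use


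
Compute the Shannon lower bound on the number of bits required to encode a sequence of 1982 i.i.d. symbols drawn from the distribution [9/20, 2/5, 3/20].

Entropy H = 1.4577 bits/symbol
Minimum bits = H × n = 1.4577 × 1982
= 2889.20 bits


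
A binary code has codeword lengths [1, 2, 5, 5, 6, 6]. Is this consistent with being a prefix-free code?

Kraft inequality: Σ 2^(-l_i) ≤ 1 for prefix-free code
Calculating: 2^(-1) + 2^(-2) + 2^(-5) + 2^(-5) + 2^(-6) + 2^(-6)
= 0.5 + 0.25 + 0.03125 + 0.03125 + 0.015625 + 0.015625
= 0.8438
Since 0.8438 ≤ 1, prefix-free code exists


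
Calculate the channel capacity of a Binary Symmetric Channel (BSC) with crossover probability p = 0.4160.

For BSC with error probability p:
C = 1 - H(p) where H(p) is binary entropy
H(0.4160) = -0.4160 × log₂(0.4160) - 0.5840 × log₂(0.5840)
H(p) = 0.9795
C = 1 - 0.9795 = 0.0205 bits/use


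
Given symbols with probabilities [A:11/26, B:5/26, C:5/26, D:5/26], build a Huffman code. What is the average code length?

Huffman tree construction:
Combine smallest probabilities repeatedly
Resulting codes:
  A: 0 (length 1)
  B: 110 (length 3)
  C: 111 (length 3)
  D: 10 (length 2)
Average length = Σ p(s) × length(s) = 1.9615 bits


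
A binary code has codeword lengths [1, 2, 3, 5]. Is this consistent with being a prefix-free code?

Kraft inequality: Σ 2^(-l_i) ≤ 1 for prefix-free code
Calculating: 2^(-1) + 2^(-2) + 2^(-3) + 2^(-5)
= 0.5 + 0.25 + 0.125 + 0.03125
= 0.9062
Since 0.9062 ≤ 1, prefix-free code exists


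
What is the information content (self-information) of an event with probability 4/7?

Information content I(x) = -log₂(p(x))
I = -log₂(4/7) = -log₂(0.5714)
I = 0.8074 bits


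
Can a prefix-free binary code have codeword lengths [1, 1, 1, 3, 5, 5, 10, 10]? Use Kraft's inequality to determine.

Kraft inequality: Σ 2^(-l_i) ≤ 1 for prefix-free code
Calculating: 2^(-1) + 2^(-1) + 2^(-1) + 2^(-3) + 2^(-5) + 2^(-5) + 2^(-10) + 2^(-10)
= 0.5 + 0.5 + 0.5 + 0.125 + 0.03125 + 0.03125 + 0.0009765625 + 0.0009765625
= 1.6895
Since 1.6895 > 1, prefix-free code does not exist


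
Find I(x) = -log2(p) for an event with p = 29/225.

Information content I(x) = -log₂(p(x))
I = -log₂(29/225) = -log₂(0.1289)
I = 2.9558 bits


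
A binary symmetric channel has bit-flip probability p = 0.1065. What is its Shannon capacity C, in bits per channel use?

For BSC with error probability p:
C = 1 - H(p) where H(p) is binary entropy
H(0.1065) = -0.1065 × log₂(0.1065) - 0.8935 × log₂(0.8935)
H(p) = 0.4893
C = 1 - 0.4893 = 0.5107 bits/use


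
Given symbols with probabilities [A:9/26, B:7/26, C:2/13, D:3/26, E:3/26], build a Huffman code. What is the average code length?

Huffman tree construction:
Combine smallest probabilities repeatedly
Resulting codes:
  A: 11 (length 2)
  B: 10 (length 2)
  C: 00 (length 2)
  D: 010 (length 3)
  E: 011 (length 3)
Average length = Σ p(s) × length(s) = 2.2308 bits


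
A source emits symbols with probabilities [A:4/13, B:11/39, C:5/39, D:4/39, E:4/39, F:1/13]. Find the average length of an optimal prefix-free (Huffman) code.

Huffman tree construction:
Combine smallest probabilities repeatedly
Resulting codes:
  A: 11 (length 2)
  B: 10 (length 2)
  C: 011 (length 3)
  D: 001 (length 3)
  E: 010 (length 3)
  F: 000 (length 3)
Average length = Σ p(s) × length(s) = 2.4103 bits


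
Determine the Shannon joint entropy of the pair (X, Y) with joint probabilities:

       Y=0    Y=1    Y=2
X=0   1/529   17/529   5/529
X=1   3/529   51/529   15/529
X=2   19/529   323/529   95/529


H(X,Y) = -Σ p(x,y) log₂ p(x,y)
  p(0,0)=1/529: -0.0019 × log₂(0.0019) = 0.0171
  p(0,1)=17/529: -0.0321 × log₂(0.0321) = 0.1594
  p(0,2)=5/529: -0.0095 × log₂(0.0095) = 0.0636
  p(1,0)=3/529: -0.0057 × log₂(0.0057) = 0.0423
  p(1,1)=51/529: -0.0964 × log₂(0.0964) = 0.3253
  p(1,2)=15/529: -0.0284 × log₂(0.0284) = 0.1458
  p(2,0)=19/529: -0.0359 × log₂(0.0359) = 0.1724
  p(2,1)=323/529: -0.6106 × log₂(0.6106) = 0.4346
  p(2,2)=95/529: -0.1796 × log₂(0.1796) = 0.4449
H(X,Y) = 1.8053 bits


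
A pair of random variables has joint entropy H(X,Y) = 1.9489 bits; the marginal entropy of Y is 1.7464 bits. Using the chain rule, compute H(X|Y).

Chain rule: H(X,Y) = H(X|Y) + H(Y)
H(X|Y) = H(X,Y) - H(Y) = 1.9489 - 1.7464 = 0.2025 bits


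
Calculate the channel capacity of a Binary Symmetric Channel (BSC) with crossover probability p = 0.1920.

For BSC with error probability p:
C = 1 - H(p) where H(p) is binary entropy
H(0.1920) = -0.1920 × log₂(0.1920) - 0.8080 × log₂(0.8080)
H(p) = 0.7056
C = 1 - 0.7056 = 0.2944 bits/use


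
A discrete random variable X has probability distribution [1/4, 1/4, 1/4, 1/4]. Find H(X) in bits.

H(X) = -Σ p(x) log₂ p(x)
  -1/4 × log₂(1/4) = 0.5000
  -1/4 × log₂(1/4) = 0.5000
  -1/4 × log₂(1/4) = 0.5000
  -1/4 × log₂(1/4) = 0.5000
H(X) = 2.0000 bits


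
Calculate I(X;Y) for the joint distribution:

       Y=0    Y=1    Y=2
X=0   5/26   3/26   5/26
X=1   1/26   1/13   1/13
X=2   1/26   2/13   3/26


H(X) = 1.4806, H(Y) = 1.5697, H(X,Y) = 2.9801
I(X;Y) = H(X) + H(Y) - H(X,Y) = 0.0702 bits


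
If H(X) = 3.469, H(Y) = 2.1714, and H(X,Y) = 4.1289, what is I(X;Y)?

I(X;Y) = H(X) + H(Y) - H(X,Y)
I(X;Y) = 3.469 + 2.1714 - 4.1289 = 1.5115 bits


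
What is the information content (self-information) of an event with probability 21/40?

Information content I(x) = -log₂(p(x))
I = -log₂(21/40) = -log₂(0.5250)
I = 0.9296 bits


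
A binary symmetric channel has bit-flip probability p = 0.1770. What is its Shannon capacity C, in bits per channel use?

For BSC with error probability p:
C = 1 - H(p) where H(p) is binary entropy
H(0.1770) = -0.1770 × log₂(0.1770) - 0.8230 × log₂(0.8230)
H(p) = 0.6735
C = 1 - 0.6735 = 0.3265 bits/use


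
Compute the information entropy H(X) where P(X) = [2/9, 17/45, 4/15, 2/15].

H(X) = -Σ p(x) log₂ p(x)
  -2/9 × log₂(2/9) = 0.4822
  -17/45 × log₂(17/45) = 0.5305
  -4/15 × log₂(4/15) = 0.5085
  -2/15 × log₂(2/15) = 0.3876
H(X) = 1.9088 bits


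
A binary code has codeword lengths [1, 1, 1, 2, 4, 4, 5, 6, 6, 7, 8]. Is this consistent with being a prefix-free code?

Kraft inequality: Σ 2^(-l_i) ≤ 1 for prefix-free code
Calculating: 2^(-1) + 2^(-1) + 2^(-1) + 2^(-2) + 2^(-4) + 2^(-4) + 2^(-5) + 2^(-6) + 2^(-6) + 2^(-7) + 2^(-8)
= 0.5 + 0.5 + 0.5 + 0.25 + 0.0625 + 0.0625 + 0.03125 + 0.015625 + 0.015625 + 0.0078125 + 0.00390625
= 1.9492
Since 1.9492 > 1, prefix-free code does not exist


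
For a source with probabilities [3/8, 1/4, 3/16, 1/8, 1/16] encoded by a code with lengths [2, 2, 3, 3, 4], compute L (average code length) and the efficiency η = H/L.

Average length L = Σ p_i × l_i = 2.4375 bits
Entropy H = 2.1085 bits
Efficiency η = H/L × 100% = 86.50%


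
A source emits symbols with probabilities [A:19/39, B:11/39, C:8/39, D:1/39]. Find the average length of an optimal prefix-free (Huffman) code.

Huffman tree construction:
Combine smallest probabilities repeatedly
Resulting codes:
  A: 0 (length 1)
  B: 11 (length 2)
  C: 101 (length 3)
  D: 100 (length 3)
Average length = Σ p(s) × length(s) = 1.7436 bits


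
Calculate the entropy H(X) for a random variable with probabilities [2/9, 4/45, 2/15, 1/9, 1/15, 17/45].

H(X) = -Σ p(x) log₂ p(x)
  -2/9 × log₂(2/9) = 0.4822
  -4/45 × log₂(4/45) = 0.3104
  -2/15 × log₂(2/15) = 0.3876
  -1/9 × log₂(1/9) = 0.3522
  -1/15 × log₂(1/15) = 0.2605
  -17/45 × log₂(17/45) = 0.5305
H(X) = 2.3234 bits


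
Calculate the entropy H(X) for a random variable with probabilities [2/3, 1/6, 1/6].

H(X) = -Σ p(x) log₂ p(x)
  -2/3 × log₂(2/3) = 0.3900
  -1/6 × log₂(1/6) = 0.4308
  -1/6 × log₂(1/6) = 0.4308
H(X) = 1.2516 bits


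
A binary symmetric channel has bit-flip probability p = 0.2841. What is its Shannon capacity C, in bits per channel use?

For BSC with error probability p:
C = 1 - H(p) where H(p) is binary entropy
H(0.2841) = -0.2841 × log₂(0.2841) - 0.7159 × log₂(0.7159)
H(p) = 0.8610
C = 1 - 0.8610 = 0.1390 bits/use


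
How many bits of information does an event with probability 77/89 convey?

Information content I(x) = -log₂(p(x))
I = -log₂(77/89) = -log₂(0.8652)
I = 0.2089 bits


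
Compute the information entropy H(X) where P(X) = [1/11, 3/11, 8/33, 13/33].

H(X) = -Σ p(x) log₂ p(x)
  -1/11 × log₂(1/11) = 0.3145
  -3/11 × log₂(3/11) = 0.5112
  -8/33 × log₂(8/33) = 0.4956
  -13/33 × log₂(13/33) = 0.5294
H(X) = 1.8508 bits


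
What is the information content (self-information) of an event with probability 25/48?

Information content I(x) = -log₂(p(x))
I = -log₂(25/48) = -log₂(0.5208)
I = 0.9411 bits


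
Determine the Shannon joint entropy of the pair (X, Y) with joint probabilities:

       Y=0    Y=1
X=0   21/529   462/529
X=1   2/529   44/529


H(X,Y) = -Σ p(x,y) log₂ p(x,y)
  p(0,0)=21/529: -0.0397 × log₂(0.0397) = 0.1848
  p(0,1)=462/529: -0.8733 × log₂(0.8733) = 0.1706
  p(1,0)=2/529: -0.0038 × log₂(0.0038) = 0.0304
  p(1,1)=44/529: -0.0832 × log₂(0.0832) = 0.2984
H(X,Y) = 0.6842 bits


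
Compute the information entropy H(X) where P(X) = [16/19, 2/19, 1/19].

H(X) = -Σ p(x) log₂ p(x)
  -16/19 × log₂(16/19) = 0.2088
  -2/19 × log₂(2/19) = 0.3419
  -1/19 × log₂(1/19) = 0.2236
H(X) = 0.7742 bits


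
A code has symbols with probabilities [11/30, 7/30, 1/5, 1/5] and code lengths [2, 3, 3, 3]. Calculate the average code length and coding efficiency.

Average length L = Σ p_i × l_i = 2.6333 bits
Entropy H = 1.9494 bits
Efficiency η = H/L × 100% = 74.03%


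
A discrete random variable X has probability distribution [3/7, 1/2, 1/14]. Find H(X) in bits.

H(X) = -Σ p(x) log₂ p(x)
  -3/7 × log₂(3/7) = 0.5239
  -1/2 × log₂(1/2) = 0.5000
  -1/14 × log₂(1/14) = 0.2720
H(X) = 1.2958 bits


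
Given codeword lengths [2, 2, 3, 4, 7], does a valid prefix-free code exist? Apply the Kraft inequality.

Kraft inequality: Σ 2^(-l_i) ≤ 1 for prefix-free code
Calculating: 2^(-2) + 2^(-2) + 2^(-3) + 2^(-4) + 2^(-7)
= 0.25 + 0.25 + 0.125 + 0.0625 + 0.0078125
= 0.6953
Since 0.6953 ≤ 1, prefix-free code exists


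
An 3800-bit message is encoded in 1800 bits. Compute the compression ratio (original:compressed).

Compression ratio = Original / Compressed
= 3800 / 1800 = 2.11:1


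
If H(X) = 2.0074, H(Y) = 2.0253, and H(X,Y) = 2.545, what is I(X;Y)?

I(X;Y) = H(X) + H(Y) - H(X,Y)
I(X;Y) = 2.0074 + 2.0253 - 2.545 = 1.4877 bits


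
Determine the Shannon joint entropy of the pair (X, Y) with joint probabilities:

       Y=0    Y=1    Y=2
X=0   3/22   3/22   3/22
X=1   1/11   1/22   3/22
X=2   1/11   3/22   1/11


H(X,Y) = -Σ p(x,y) log₂ p(x,y)
  p(0,0)=3/22: -0.1364 × log₂(0.1364) = 0.3920
  p(0,1)=3/22: -0.1364 × log₂(0.1364) = 0.3920
  p(0,2)=3/22: -0.1364 × log₂(0.1364) = 0.3920
  p(1,0)=1/11: -0.0909 × log₂(0.0909) = 0.3145
  p(1,1)=1/22: -0.0455 × log₂(0.0455) = 0.2027
  p(1,2)=3/22: -0.1364 × log₂(0.1364) = 0.3920
  p(2,0)=1/11: -0.0909 × log₂(0.0909) = 0.3145
  p(2,1)=3/22: -0.1364 × log₂(0.1364) = 0.3920
  p(2,2)=1/11: -0.0909 × log₂(0.0909) = 0.3145
H(X,Y) = 3.1060 bits
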